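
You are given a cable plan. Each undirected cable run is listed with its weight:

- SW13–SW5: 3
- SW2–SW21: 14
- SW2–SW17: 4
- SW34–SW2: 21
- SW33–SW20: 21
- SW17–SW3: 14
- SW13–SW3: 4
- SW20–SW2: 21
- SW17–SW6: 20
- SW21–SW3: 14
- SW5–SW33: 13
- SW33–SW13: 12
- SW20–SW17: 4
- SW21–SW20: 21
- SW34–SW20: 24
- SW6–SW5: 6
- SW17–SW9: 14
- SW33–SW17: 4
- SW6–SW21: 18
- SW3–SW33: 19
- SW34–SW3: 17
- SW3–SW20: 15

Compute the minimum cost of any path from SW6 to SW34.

30

Enumerating some paths:
SW6 → SW5 → SW13 → SW3 → SW34: 6+3+4+17 = 30
SW6 → SW17 → SW2 → SW34: 20+4+21 = 45
SW6 → SW5 → SW33 → SW17 → SW2 → SW34: 6+13+4+4+21 = 48
The minimum is 30 via SW6 → SW5 → SW13 → SW3 → SW34.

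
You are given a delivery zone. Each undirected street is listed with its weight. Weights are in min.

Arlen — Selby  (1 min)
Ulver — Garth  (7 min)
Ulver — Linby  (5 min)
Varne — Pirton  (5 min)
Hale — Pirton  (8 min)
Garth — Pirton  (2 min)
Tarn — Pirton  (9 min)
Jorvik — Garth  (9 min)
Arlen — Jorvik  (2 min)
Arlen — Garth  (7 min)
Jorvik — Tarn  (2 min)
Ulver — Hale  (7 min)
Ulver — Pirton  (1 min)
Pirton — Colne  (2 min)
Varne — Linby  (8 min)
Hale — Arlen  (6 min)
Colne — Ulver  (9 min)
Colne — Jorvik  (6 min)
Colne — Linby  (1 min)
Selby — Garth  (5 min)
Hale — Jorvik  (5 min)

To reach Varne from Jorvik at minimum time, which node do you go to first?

Compare a few routes:
Jorvik → Colne → Pirton → Varne: 6+2+5 = 13
Jorvik → Arlen → Selby → Garth → Pirton → Varne: 2+1+5+2+5 = 15
Jorvik → Garth → Pirton → Varne: 9+2+5 = 16
Jorvik → Colne → Linby → Varne: 6+1+8 = 15
Cheapest is Jorvik → Colne → Pirton → Varne at 13 min.
So from Jorvik the first move is to Colne.

Colne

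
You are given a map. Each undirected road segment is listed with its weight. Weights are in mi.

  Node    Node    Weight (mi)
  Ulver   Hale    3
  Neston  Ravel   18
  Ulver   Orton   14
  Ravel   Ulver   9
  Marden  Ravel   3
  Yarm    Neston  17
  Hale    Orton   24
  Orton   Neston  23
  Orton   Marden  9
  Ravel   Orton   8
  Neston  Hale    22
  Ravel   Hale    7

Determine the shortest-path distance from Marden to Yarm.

38 mi

Candidate routes:
Marden → Orton → Neston → Yarm: 9+23+17 = 49
Marden → Ravel → Neston → Yarm: 3+18+17 = 38
Cheapest is Marden → Ravel → Neston → Yarm at 38 mi.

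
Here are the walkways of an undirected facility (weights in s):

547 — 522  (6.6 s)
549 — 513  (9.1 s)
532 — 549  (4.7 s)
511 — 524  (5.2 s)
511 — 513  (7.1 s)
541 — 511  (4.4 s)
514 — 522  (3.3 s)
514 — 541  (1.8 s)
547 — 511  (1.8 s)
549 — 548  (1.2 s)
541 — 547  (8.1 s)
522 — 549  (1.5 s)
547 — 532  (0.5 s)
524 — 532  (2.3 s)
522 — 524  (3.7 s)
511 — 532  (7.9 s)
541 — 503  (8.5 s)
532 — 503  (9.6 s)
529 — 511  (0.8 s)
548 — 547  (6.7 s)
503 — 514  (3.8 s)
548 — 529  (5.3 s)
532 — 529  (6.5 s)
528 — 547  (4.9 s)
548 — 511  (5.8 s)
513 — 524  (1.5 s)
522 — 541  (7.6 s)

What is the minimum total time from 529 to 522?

8 s

Candidate routes:
529 - 511 - 547 - 532 - 524 - 522: 0.8+1.8+0.5+2.3+3.7 = 9.1
529 - 511 - 547 - 522: 0.8+1.8+6.6 = 9.2
529 - 511 - 547 - 532 - 549 - 522: 0.8+1.8+0.5+4.7+1.5 = 9.3
529 - 548 - 549 - 522: 5.3+1.2+1.5 = 8
The minimum is 8 s via 529 - 548 - 549 - 522.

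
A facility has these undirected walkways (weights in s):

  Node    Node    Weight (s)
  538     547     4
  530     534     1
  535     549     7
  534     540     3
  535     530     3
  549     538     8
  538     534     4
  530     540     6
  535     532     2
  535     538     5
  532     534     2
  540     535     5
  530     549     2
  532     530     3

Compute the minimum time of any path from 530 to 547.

Candidate routes:
530 - 535 - 538 - 547: 3+5+4 = 12
530 - 534 - 538 - 547: 1+4+4 = 9
Cheapest is 530 - 534 - 538 - 547 at 9 s.

9 s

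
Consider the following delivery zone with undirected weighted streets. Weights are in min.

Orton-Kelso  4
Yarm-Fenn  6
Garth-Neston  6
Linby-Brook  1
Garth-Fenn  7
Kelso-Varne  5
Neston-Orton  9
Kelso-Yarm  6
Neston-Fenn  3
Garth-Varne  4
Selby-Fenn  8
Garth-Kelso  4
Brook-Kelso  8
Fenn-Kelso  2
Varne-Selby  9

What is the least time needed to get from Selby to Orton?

14 min

Shortest distances from Selby:
Selby: 0
Fenn: 8  (via Selby)
Varne: 9  (via Selby)
Kelso: 10  (via Fenn)
Neston: 11  (via Fenn)
Garth: 13  (via Varne)
Orton: 14  (via Kelso)
Shortest route: Selby–Fenn–Kelso–Orton = 14 min.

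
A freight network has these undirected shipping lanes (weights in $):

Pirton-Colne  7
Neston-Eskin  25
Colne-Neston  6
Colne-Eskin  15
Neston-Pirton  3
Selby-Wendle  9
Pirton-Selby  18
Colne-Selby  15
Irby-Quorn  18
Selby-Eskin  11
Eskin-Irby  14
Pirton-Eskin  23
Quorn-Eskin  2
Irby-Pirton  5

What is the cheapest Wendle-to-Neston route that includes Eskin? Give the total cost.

Best Wendle to Eskin: Wendle–Selby–Eskin costing 20
Shortest Eskin→Neston: Eskin–Colne–Neston = 21
Total via Eskin: 20 + 21 = $41.

$41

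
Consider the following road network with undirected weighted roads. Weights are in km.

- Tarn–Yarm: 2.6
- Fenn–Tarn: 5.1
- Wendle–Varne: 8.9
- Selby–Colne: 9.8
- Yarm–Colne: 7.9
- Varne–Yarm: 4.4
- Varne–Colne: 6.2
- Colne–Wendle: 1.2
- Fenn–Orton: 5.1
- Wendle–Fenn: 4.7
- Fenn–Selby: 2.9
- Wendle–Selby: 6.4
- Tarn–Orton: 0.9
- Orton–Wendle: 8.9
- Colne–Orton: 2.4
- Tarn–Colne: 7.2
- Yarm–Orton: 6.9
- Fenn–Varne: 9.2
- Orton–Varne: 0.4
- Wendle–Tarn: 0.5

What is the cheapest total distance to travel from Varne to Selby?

Compare a few routes:
Varne - Orton - Fenn - Selby: 0.4+5.1+2.9 = 8.4
Varne - Orton - Tarn - Fenn - Selby: 0.4+0.9+5.1+2.9 = 9.3
Varne - Orton - Tarn - Wendle - Selby: 0.4+0.9+0.5+6.4 = 8.2
The minimum is 8.2 km via Varne - Orton - Tarn - Wendle - Selby.

8.2 km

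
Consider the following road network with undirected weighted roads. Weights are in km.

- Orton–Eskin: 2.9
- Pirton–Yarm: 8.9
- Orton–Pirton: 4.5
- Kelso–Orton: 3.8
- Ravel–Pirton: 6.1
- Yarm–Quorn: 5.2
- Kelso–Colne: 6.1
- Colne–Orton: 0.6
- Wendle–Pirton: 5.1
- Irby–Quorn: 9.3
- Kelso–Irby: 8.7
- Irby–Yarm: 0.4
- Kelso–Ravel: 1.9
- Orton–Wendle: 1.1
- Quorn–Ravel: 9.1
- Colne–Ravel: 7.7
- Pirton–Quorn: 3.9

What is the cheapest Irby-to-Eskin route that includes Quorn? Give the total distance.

Best Irby to Quorn: Irby → Yarm → Quorn costing 5.6
Shortest Quorn→Eskin: Quorn → Pirton → Orton → Eskin = 11.3
Total via Quorn: 5.6 + 11.3 = 16.9 km.

16.9 km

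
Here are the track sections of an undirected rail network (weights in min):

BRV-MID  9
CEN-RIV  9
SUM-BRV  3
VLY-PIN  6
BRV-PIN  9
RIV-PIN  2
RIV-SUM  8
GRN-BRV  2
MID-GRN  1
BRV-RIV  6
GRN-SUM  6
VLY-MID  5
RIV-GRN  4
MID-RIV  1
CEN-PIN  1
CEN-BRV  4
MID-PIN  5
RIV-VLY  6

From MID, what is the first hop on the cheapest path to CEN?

RIV

Enumerating some paths:
MID - PIN - CEN: 5+1 = 6
MID - GRN - RIV - PIN - CEN: 1+4+2+1 = 8
MID - RIV - PIN - CEN: 1+2+1 = 4
MID - GRN - BRV - CEN: 1+2+4 = 7
Cheapest is MID - RIV - PIN - CEN at 4 min.
So from MID the first move is to RIV.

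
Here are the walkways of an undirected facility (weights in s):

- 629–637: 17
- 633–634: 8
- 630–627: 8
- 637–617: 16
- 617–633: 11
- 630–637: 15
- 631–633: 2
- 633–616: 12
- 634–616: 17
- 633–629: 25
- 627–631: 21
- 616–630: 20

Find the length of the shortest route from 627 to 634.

31 s

Compare a few routes:
627 → 630 → 616 → 634: 8+20+17 = 45
627 → 630 → 616 → 633 → 634: 8+20+12+8 = 48
627 → 631 → 633 → 634: 21+2+8 = 31
627 → 631 → 633 → 616 → 634: 21+2+12+17 = 52
The minimum is 31 s via 627 → 631 → 633 → 634.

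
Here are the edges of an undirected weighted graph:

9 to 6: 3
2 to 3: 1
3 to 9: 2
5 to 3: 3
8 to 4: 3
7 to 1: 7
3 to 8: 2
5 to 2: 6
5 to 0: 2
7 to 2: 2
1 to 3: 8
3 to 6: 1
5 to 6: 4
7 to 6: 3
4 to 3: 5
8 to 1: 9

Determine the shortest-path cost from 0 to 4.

10

Running Dijkstra from 0:
0: 0
5: 2  (via 0)
3: 5  (via 5)
2: 6  (via 3)
6: 6  (via 5)
8: 7  (via 3)
9: 7  (via 3)
7: 8  (via 2)
4: 10  (via 3)
Shortest route: 0 → 5 → 3 → 4 = 10.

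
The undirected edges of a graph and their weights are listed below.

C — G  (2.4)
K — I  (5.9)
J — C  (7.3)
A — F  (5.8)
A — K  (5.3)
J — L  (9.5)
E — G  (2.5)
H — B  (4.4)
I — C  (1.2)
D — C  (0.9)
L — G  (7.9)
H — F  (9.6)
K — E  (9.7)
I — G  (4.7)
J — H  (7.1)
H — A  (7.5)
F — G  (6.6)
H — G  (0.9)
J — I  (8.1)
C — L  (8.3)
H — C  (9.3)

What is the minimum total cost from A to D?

Settle nodes by increasing distance from A:
A: 0
K: 5.3  (via A)
F: 5.8  (via A)
H: 7.5  (via A)
G: 8.4  (via H)
C: 10.8  (via G)
E: 10.9  (via G)
I: 11.2  (via K)
D: 11.7  (via C)
Shortest route: A → H → G → C → D = 11.7.

11.7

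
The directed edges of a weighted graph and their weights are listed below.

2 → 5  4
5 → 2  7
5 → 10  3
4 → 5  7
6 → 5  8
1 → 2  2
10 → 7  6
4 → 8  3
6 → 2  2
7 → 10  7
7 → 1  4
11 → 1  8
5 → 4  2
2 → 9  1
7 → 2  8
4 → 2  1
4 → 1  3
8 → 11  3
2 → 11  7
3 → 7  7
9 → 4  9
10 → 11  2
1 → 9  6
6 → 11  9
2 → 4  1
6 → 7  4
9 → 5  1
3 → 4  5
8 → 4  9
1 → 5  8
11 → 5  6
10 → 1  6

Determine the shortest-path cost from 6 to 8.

Enumerating some paths:
6 - 2 - 4 - 8: 2+1+3 = 6
6 - 2 - 9 - 5 - 4 - 8: 2+1+1+2+3 = 9
The minimum is 6 via 6 - 2 - 4 - 8.

6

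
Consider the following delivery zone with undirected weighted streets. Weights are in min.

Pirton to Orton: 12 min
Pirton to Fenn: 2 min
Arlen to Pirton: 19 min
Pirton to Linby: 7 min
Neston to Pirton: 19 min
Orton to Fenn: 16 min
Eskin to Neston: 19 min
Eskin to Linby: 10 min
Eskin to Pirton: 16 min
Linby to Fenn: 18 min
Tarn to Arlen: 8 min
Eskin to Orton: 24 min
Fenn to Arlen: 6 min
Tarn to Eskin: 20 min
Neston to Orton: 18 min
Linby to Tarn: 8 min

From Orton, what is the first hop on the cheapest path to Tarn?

Pirton

Enumerating some paths:
Orton - Pirton - Linby - Tarn: 12+7+8 = 27
Orton - Fenn - Arlen - Tarn: 16+6+8 = 30
Orton - Pirton - Fenn - Arlen - Tarn: 12+2+6+8 = 28
Cheapest is Orton - Pirton - Linby - Tarn at 27 min.
So from Orton the first move is to Pirton.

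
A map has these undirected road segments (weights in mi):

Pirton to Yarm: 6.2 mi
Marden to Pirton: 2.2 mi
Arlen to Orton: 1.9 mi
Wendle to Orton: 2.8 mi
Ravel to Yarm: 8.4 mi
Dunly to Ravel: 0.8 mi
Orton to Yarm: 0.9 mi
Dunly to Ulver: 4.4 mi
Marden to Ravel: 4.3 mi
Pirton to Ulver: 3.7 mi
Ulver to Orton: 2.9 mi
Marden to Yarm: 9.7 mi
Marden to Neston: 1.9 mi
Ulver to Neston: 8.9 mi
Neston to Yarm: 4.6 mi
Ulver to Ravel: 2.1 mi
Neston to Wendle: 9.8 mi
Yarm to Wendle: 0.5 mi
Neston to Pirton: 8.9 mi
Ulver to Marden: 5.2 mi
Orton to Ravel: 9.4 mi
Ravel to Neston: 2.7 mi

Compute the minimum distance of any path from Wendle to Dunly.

Settle nodes by increasing distance from Wendle:
Wendle: 0
Yarm: 0.5  (via Wendle)
Orton: 1.4  (via Yarm)
Arlen: 3.3  (via Orton)
Ulver: 4.3  (via Orton)
Neston: 5.1  (via Yarm)
Ravel: 6.4  (via Ulver)
Pirton: 6.7  (via Yarm)
Marden: 7  (via Neston)
Dunly: 7.2  (via Ravel)
Shortest route: Wendle → Yarm → Orton → Ulver → Ravel → Dunly = 7.2 mi.

7.2 mi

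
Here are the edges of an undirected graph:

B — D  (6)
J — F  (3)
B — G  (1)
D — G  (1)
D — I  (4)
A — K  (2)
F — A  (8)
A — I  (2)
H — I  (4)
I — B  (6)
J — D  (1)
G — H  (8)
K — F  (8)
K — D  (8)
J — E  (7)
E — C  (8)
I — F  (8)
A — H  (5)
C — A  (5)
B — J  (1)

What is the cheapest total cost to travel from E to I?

12

Compare a few routes:
E - J - B - I: 7+1+6 = 14
E - J - D - I: 7+1+4 = 12
E - J - B - G - D - I: 7+1+1+1+4 = 14
The minimum is 12 via E - J - D - I.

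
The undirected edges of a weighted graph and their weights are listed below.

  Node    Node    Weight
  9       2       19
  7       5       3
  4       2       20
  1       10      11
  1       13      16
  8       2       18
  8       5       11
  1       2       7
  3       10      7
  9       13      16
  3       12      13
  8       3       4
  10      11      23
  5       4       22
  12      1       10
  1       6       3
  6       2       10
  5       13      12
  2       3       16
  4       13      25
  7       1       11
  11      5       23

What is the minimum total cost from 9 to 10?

37

Enumerating some paths:
9–2–3–10: 19+16+7 = 42
9–2–1–10: 19+7+11 = 37
The minimum is 37 via 9–2–1–10.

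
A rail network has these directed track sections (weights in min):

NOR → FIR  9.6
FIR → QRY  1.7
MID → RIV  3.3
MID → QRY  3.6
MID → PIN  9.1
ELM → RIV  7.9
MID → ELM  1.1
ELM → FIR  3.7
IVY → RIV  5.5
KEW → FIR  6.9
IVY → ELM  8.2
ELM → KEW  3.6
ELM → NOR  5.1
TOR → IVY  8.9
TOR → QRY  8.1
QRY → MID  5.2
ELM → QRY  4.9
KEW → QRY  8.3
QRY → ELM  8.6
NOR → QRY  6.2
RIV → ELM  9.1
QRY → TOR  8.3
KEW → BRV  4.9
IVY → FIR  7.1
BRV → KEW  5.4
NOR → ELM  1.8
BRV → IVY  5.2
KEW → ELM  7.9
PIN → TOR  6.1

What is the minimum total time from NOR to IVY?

Running Dijkstra from NOR:
NOR: 0
ELM: 1.8  (via NOR)
KEW: 5.4  (via ELM)
FIR: 5.5  (via ELM)
QRY: 6.2  (via NOR)
RIV: 9.7  (via ELM)
BRV: 10.3  (via KEW)
MID: 11.4  (via QRY)
TOR: 14.5  (via QRY)
IVY: 15.5  (via BRV)
Shortest route: NOR–ELM–KEW–BRV–IVY = 15.5 min.

15.5 min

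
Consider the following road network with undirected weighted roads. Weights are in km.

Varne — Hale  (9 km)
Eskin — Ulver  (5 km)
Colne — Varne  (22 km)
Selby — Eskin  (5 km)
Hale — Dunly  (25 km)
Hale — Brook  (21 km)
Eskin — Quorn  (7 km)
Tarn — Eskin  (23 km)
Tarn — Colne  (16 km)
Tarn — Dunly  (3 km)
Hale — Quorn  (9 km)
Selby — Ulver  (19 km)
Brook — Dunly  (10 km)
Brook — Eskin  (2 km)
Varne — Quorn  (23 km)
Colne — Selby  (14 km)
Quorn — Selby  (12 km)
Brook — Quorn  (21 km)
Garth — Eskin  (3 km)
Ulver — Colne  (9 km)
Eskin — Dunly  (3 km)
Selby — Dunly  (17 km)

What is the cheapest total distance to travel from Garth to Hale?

Candidate routes:
Garth → Eskin → Quorn → Hale: 3+7+9 = 19
Garth → Eskin → Selby → Quorn → Hale: 3+5+12+9 = 29
Garth → Eskin → Brook → Hale: 3+2+21 = 26
The minimum is 19 km via Garth → Eskin → Quorn → Hale.

19 km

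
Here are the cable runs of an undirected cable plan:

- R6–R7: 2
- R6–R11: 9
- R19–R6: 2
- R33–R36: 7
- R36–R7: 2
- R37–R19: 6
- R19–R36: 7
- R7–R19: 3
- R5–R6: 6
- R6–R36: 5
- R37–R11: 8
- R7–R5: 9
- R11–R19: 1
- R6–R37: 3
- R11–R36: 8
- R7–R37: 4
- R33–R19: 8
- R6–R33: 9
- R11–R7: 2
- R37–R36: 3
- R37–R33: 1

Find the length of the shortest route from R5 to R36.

Running Dijkstra from R5:
R5: 0
R6: 6  (via R5)
R7: 8  (via R6)
R19: 8  (via R6)
R37: 9  (via R6)
R11: 9  (via R19)
R33: 10  (via R37)
R36: 10  (via R7)
Shortest route: R5–R6–R7–R36 = 10.

10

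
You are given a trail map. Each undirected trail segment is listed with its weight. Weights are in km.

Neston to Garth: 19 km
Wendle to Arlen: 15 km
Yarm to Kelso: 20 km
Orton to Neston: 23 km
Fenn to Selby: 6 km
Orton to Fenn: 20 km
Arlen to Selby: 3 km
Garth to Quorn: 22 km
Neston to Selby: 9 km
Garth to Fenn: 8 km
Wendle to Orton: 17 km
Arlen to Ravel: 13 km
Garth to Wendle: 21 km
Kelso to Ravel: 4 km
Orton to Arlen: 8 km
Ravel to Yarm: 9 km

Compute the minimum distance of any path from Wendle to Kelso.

32 km

Shortest distances from Wendle:
Wendle: 0
Arlen: 15  (via Wendle)
Orton: 17  (via Wendle)
Selby: 18  (via Arlen)
Garth: 21  (via Wendle)
Fenn: 24  (via Selby)
Neston: 27  (via Selby)
Ravel: 28  (via Arlen)
Kelso: 32  (via Ravel)
Shortest route: Wendle → Arlen → Ravel → Kelso = 32 km.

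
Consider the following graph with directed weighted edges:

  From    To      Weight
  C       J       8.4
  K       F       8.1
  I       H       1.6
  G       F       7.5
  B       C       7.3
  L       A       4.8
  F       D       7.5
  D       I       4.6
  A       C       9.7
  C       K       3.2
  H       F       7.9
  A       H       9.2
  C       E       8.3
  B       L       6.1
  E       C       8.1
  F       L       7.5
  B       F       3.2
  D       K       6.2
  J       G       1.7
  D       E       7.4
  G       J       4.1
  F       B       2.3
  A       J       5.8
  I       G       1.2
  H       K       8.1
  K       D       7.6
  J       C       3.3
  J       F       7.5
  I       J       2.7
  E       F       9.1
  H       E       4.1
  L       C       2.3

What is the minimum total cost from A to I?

Running Dijkstra from A:
A: 0
J: 5.8  (via A)
G: 7.5  (via J)
C: 9.1  (via J)
H: 9.2  (via A)
K: 12.3  (via C)
E: 13.3  (via H)
F: 13.3  (via J)
B: 15.6  (via F)
D: 19.9  (via K)
L: 20.8  (via F)
I: 24.5  (via D)
Shortest route: A–J–C–K–D–I = 24.5.

24.5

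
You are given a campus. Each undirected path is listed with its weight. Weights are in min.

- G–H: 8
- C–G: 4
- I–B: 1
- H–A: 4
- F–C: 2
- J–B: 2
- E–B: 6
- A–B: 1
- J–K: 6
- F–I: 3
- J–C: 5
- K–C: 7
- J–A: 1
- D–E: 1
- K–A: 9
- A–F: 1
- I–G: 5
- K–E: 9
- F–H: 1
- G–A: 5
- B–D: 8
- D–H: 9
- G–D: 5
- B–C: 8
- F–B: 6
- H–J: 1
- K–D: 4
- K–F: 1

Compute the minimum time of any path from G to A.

5 min

Settle nodes by increasing distance from G:
G: 0
C: 4  (via G)
A: 5  (via G)
Shortest route: G → A = 5 min.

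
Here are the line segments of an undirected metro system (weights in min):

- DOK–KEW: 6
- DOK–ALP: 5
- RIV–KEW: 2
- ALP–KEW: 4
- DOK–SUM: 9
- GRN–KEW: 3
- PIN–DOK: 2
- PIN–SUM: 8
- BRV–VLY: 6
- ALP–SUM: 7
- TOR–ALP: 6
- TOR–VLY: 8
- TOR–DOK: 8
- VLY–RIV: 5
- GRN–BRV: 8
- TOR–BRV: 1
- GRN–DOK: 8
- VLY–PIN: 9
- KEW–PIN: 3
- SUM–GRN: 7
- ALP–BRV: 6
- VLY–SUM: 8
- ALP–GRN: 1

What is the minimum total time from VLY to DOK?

11 min

Compare a few routes:
VLY → RIV → KEW → DOK: 5+2+6 = 13
VLY → BRV → TOR → DOK: 6+1+8 = 15
VLY → PIN → DOK: 9+2 = 11
VLY → RIV → KEW → PIN → DOK: 5+2+3+2 = 12
Cheapest is VLY → PIN → DOK at 11 min.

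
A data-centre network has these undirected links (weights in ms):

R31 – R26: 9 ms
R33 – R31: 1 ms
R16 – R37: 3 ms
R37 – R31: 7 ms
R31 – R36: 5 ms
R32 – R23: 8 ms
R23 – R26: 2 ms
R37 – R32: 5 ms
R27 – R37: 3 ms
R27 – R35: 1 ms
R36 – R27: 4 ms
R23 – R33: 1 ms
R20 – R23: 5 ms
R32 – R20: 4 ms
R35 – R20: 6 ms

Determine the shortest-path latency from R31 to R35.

10 ms

Enumerating some paths:
R31–R37–R27–R35: 7+3+1 = 11
R31–R36–R27–R35: 5+4+1 = 10
The minimum is 10 ms via R31–R36–R27–R35.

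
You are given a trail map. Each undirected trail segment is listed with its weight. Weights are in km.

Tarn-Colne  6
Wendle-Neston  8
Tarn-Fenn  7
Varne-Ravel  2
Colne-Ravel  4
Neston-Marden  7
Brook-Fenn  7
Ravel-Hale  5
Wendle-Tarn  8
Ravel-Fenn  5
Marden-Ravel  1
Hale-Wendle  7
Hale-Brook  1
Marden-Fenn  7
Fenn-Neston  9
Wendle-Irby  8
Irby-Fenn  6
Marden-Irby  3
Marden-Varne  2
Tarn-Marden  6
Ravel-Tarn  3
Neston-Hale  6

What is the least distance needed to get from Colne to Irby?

8 km

Shortest distances from Colne:
Colne: 0
Ravel: 4  (via Colne)
Marden: 5  (via Ravel)
Tarn: 6  (via Colne)
Varne: 6  (via Ravel)
Irby: 8  (via Marden)
Shortest route: Colne–Ravel–Marden–Irby = 8 km.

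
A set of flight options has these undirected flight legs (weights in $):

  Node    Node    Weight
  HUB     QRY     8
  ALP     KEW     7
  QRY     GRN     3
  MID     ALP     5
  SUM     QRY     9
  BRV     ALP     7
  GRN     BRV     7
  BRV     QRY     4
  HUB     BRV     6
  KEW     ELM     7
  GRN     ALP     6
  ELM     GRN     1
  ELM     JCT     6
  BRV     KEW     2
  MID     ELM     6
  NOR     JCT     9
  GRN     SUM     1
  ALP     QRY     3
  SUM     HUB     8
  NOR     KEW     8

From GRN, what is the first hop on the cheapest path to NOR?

ELM

Compare a few routes:
GRN–QRY–ALP–KEW–NOR: 3+3+7+8 = 21
GRN–QRY–BRV–KEW–NOR: 3+4+2+8 = 17
GRN–BRV–KEW–NOR: 7+2+8 = 17
GRN–ELM–JCT–NOR: 1+6+9 = 16
Cheapest is GRN–ELM–JCT–NOR at $16.
So from GRN the first move is to ELM.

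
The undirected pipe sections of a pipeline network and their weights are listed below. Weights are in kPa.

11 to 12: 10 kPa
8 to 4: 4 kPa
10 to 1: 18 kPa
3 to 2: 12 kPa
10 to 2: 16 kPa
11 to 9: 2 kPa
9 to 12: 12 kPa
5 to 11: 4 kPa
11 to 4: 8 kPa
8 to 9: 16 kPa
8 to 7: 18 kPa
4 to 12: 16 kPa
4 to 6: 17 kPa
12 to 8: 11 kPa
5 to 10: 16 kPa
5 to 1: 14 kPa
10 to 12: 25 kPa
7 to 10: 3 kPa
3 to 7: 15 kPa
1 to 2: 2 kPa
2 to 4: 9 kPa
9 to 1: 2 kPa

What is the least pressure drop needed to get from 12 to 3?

Settle nodes by increasing distance from 12:
12: 0
11: 10  (via 12)
8: 11  (via 12)
9: 12  (via 12)
1: 14  (via 9)
5: 14  (via 11)
4: 15  (via 8)
2: 16  (via 1)
10: 25  (via 12)
3: 28  (via 2)
Shortest route: 12 → 9 → 1 → 2 → 3 = 28 kPa.

28 kPa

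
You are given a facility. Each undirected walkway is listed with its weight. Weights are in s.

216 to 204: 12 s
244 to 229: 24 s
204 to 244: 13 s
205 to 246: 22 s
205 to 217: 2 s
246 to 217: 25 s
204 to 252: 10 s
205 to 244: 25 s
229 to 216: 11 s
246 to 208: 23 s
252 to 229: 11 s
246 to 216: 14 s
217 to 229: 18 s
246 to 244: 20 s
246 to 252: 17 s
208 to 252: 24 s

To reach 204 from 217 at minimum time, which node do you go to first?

Enumerating some paths:
217 → 205 → 244 → 204: 2+25+13 = 40
217 → 229 → 252 → 204: 18+11+10 = 39
The minimum is 39 s via 217 → 229 → 252 → 204.
So from 217 the first move is to 229.

229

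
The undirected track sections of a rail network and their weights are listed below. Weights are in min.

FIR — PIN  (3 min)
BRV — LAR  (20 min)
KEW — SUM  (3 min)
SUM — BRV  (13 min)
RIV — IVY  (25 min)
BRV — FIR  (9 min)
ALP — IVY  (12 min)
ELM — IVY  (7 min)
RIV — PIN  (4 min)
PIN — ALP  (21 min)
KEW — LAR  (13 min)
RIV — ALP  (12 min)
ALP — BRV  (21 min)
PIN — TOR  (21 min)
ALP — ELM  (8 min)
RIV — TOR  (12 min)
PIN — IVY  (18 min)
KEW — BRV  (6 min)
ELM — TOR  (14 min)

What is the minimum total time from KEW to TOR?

34 min

Shortest distances from KEW:
KEW: 0
SUM: 3  (via KEW)
BRV: 6  (via KEW)
LAR: 13  (via KEW)
FIR: 15  (via BRV)
PIN: 18  (via FIR)
RIV: 22  (via PIN)
ALP: 27  (via BRV)
TOR: 34  (via RIV)
Shortest route: KEW–BRV–FIR–PIN–RIV–TOR = 34 min.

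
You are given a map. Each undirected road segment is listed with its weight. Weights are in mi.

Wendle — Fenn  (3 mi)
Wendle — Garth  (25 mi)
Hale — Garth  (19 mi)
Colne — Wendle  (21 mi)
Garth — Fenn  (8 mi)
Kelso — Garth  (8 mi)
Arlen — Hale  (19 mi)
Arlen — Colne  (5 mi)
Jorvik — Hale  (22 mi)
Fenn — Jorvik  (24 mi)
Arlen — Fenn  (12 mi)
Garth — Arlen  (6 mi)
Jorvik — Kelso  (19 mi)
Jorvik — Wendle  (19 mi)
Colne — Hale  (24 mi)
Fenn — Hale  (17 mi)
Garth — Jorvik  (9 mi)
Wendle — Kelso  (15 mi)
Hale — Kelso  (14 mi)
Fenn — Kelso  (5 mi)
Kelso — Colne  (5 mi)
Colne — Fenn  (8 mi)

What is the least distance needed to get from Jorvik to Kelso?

Enumerating some paths:
Jorvik - Kelso: 19 = 19
Jorvik - Garth - Kelso: 9+8 = 17
Cheapest is Jorvik - Garth - Kelso at 17 mi.

17 mi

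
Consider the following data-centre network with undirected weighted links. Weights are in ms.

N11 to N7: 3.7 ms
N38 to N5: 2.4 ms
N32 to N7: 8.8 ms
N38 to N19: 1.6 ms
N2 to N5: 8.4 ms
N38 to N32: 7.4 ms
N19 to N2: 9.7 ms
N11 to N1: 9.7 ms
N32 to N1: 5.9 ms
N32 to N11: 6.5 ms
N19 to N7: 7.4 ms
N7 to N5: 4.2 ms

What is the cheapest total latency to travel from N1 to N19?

Running Dijkstra from N1:
N1: 0
N32: 5.9  (via N1)
N11: 9.7  (via N1)
N38: 13.3  (via N32)
N7: 13.4  (via N11)
N19: 14.9  (via N38)
Shortest route: N1–N32–N38–N19 = 14.9 ms.

14.9 ms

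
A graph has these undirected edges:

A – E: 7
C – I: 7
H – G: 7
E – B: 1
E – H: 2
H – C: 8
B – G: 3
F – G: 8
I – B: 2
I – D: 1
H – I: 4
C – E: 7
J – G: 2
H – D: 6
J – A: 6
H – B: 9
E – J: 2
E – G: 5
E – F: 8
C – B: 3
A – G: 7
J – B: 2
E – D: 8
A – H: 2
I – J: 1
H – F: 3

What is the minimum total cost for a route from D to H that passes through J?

Shortest D→J: D–I–J = 2
Best J to H: J–E–H costing 4
Total via J: 2 + 4 = 6.

6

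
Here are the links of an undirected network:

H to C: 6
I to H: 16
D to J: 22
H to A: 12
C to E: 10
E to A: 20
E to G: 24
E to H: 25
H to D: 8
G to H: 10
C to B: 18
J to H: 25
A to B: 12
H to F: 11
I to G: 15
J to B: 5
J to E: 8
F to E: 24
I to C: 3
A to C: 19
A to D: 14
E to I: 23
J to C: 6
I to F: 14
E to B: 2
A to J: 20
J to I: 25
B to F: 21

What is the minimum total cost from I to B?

Enumerating some paths:
I–C–B: 3+18 = 21
I–C–E–B: 3+10+2 = 15
I–C–J–B: 3+6+5 = 14
I–C–J–E–B: 3+6+8+2 = 19
The minimum is 14 via I–C–J–B.

14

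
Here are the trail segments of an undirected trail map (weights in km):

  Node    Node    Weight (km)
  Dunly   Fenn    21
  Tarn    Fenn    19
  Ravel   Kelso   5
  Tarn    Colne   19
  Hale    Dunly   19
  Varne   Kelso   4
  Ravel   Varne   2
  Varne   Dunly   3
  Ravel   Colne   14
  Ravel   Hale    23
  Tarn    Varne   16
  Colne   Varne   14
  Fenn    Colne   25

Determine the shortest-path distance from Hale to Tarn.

38 km

Settle nodes by increasing distance from Hale:
Hale: 0
Dunly: 19  (via Hale)
Varne: 22  (via Dunly)
Ravel: 23  (via Hale)
Kelso: 26  (via Varne)
Colne: 36  (via Varne)
Tarn: 38  (via Varne)
Shortest route: Hale → Dunly → Varne → Tarn = 38 km.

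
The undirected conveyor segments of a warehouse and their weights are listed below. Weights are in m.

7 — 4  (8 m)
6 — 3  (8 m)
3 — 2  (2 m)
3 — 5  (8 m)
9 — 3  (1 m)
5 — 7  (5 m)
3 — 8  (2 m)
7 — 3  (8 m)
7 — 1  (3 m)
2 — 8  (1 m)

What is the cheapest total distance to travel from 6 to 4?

24 m

Shortest distances from 6:
6: 0
3: 8  (via 6)
9: 9  (via 3)
2: 10  (via 3)
8: 10  (via 3)
5: 16  (via 3)
7: 16  (via 3)
1: 19  (via 7)
4: 24  (via 7)
Shortest route: 6 → 3 → 7 → 4 = 24 m.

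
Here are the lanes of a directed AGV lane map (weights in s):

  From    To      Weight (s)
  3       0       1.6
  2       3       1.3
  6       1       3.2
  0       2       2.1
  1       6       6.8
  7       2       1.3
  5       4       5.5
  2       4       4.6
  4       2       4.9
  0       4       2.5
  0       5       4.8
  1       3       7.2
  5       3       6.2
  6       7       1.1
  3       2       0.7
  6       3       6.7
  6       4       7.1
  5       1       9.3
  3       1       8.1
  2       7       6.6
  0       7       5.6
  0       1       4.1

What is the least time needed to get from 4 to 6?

Candidate routes:
4 → 2 → 3 → 0 → 1 → 6: 4.9+1.3+1.6+4.1+6.8 = 18.7
4 → 2 → 3 → 1 → 6: 4.9+1.3+8.1+6.8 = 21.1
The minimum is 18.7 s via 4 → 2 → 3 → 0 → 1 → 6.

18.7 s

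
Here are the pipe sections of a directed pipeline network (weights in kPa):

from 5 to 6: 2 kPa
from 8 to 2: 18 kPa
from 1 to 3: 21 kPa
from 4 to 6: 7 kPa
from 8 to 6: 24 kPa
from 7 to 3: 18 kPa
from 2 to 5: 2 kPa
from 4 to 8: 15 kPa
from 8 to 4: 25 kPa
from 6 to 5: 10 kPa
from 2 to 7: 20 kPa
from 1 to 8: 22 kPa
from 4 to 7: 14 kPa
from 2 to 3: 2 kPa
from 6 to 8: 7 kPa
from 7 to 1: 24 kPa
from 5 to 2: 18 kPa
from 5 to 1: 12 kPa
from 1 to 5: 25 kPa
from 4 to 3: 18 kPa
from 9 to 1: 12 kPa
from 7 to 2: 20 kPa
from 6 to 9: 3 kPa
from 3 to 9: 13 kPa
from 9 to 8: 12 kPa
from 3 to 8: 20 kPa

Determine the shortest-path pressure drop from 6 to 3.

27 kPa

Running Dijkstra from 6:
6: 0
9: 3  (via 6)
8: 7  (via 6)
5: 10  (via 6)
1: 15  (via 9)
2: 25  (via 8)
3: 27  (via 2)
Shortest route: 6–8–2–3 = 27 kPa.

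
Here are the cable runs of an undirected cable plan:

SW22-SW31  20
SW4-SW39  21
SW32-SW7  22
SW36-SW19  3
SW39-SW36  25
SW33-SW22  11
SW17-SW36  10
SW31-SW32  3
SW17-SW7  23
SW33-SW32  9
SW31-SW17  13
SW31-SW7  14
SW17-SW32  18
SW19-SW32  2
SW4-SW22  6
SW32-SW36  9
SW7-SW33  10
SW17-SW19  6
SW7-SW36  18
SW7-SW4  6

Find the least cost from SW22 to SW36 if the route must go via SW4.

30

Shortest SW22→SW4: SW22–SW4 = 6
Best SW4 to SW36: SW4–SW7–SW36 costing 24
Total via SW4: 6 + 24 = 30.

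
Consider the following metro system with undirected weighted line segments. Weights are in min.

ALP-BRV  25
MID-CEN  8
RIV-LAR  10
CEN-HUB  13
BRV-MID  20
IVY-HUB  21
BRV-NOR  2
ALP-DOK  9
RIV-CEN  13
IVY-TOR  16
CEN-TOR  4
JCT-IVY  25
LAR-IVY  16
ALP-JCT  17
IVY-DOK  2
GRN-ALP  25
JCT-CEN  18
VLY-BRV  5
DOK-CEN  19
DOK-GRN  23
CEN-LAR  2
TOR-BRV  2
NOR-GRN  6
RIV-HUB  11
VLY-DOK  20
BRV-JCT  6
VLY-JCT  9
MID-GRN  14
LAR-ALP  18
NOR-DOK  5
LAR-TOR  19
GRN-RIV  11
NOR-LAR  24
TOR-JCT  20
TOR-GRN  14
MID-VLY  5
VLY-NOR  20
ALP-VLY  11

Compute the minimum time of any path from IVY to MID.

Shortest distances from IVY:
IVY: 0
DOK: 2  (via IVY)
NOR: 7  (via DOK)
BRV: 9  (via NOR)
TOR: 11  (via BRV)
ALP: 11  (via DOK)
GRN: 13  (via NOR)
VLY: 14  (via BRV)
JCT: 15  (via BRV)
CEN: 15  (via TOR)
LAR: 16  (via IVY)
MID: 19  (via VLY)
Shortest route: IVY → DOK → NOR → BRV → VLY → MID = 19 min.

19 min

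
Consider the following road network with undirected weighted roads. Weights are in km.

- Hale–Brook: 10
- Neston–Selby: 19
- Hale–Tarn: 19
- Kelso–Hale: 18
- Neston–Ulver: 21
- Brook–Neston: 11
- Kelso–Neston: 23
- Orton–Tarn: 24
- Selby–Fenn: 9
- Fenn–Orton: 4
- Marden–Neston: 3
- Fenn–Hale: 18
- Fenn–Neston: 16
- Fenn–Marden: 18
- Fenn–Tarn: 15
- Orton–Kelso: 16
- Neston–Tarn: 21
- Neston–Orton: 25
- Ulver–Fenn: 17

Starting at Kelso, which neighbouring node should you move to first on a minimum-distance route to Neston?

Compare a few routes:
Kelso → Neston: 23 = 23
Kelso → Orton → Fenn → Neston: 16+4+16 = 36
Cheapest is Kelso → Neston at 23 km.
So from Kelso the first move is to Neston.

Neston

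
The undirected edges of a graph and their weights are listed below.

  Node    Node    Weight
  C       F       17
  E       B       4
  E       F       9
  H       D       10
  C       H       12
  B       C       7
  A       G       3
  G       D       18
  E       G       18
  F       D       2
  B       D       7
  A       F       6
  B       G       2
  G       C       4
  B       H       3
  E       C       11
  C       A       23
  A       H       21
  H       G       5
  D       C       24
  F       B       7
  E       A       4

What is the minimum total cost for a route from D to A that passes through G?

Best D to G: D → B → G costing 9
Best G to A: G → A costing 3
Total via G: 9 + 3 = 12.

12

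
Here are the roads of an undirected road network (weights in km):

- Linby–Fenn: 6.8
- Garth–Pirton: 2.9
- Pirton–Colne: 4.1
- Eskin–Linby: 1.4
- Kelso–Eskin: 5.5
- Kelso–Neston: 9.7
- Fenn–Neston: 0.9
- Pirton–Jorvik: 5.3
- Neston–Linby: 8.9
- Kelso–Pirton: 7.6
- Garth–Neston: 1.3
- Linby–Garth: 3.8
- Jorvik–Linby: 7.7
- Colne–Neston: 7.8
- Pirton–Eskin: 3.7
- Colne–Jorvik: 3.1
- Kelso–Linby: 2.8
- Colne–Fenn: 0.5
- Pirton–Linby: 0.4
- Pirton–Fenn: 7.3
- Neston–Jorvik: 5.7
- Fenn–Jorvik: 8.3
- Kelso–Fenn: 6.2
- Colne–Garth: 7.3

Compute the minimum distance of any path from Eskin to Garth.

4.7 km

Shortest distances from Eskin:
Eskin: 0
Linby: 1.4  (via Eskin)
Pirton: 1.8  (via Linby)
Kelso: 4.2  (via Linby)
Garth: 4.7  (via Pirton)
Shortest route: Eskin–Linby–Pirton–Garth = 4.7 km.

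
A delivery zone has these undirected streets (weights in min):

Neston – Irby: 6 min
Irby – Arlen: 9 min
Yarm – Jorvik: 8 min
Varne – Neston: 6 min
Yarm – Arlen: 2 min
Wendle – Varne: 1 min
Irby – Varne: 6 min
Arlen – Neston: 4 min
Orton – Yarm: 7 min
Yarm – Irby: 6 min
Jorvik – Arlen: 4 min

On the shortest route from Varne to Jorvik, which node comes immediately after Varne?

Candidate routes:
Varne - Irby - Yarm - Arlen - Jorvik: 6+6+2+4 = 18
Varne - Irby - Arlen - Jorvik: 6+9+4 = 19
Varne - Neston - Arlen - Jorvik: 6+4+4 = 14
Cheapest is Varne - Neston - Arlen - Jorvik at 14 min.
So from Varne the first move is to Neston.

Neston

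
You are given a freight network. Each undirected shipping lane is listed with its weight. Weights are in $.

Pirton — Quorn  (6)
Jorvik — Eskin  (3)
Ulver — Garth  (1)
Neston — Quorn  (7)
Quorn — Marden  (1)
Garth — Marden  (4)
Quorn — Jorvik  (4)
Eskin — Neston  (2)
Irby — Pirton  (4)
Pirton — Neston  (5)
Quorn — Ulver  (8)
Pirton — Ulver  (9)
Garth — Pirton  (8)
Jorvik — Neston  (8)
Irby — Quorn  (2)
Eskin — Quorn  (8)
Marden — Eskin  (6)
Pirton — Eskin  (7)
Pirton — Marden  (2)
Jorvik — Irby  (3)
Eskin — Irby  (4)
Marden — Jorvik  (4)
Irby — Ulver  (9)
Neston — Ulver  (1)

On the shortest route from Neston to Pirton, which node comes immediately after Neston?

Pirton

Compare a few routes:
Neston → Eskin → Pirton: 2+7 = 9
Neston → Ulver → Garth → Marden → Pirton: 1+1+4+2 = 8
Neston → Pirton: 5 = 5
Neston → Eskin → Irby → Pirton: 2+4+4 = 10
Cheapest is Neston → Pirton at $5.
So from Neston the first move is to Pirton.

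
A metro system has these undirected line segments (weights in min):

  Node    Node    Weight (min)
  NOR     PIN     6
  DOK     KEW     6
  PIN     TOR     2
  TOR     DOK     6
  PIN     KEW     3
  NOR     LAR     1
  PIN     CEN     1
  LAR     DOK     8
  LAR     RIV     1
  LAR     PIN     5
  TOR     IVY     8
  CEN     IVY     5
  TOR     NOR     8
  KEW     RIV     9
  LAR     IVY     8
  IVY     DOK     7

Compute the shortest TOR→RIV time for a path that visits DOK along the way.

15 min

Best TOR to DOK: TOR → DOK costing 6
Shortest DOK→RIV: DOK → LAR → RIV = 9
Total via DOK: 6 + 9 = 15 min.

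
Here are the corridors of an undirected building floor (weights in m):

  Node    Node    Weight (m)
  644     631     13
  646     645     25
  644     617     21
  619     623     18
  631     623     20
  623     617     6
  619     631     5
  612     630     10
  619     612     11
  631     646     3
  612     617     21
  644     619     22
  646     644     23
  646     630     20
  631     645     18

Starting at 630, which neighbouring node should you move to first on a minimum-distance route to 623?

612

Compare a few routes:
630 → 612 → 617 → 623: 10+21+6 = 37
630 → 646 → 631 → 623: 20+3+20 = 43
630 → 612 → 619 → 623: 10+11+18 = 39
630 → 646 → 631 → 619 → 623: 20+3+5+18 = 46
The minimum is 37 m via 630 → 612 → 617 → 623.
So from 630 the first move is to 612.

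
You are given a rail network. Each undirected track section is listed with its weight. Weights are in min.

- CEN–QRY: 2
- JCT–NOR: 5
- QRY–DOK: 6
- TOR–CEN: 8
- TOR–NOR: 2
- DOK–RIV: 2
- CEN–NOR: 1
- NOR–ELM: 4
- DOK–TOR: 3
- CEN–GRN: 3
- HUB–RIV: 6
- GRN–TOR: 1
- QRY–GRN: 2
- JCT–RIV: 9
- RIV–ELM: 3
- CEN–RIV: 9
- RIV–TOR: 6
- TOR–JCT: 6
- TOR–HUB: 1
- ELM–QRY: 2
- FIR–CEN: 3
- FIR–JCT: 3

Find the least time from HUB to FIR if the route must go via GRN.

Best HUB to GRN: HUB → TOR → GRN costing 2
Best GRN to FIR: GRN → CEN → FIR costing 6
Total via GRN: 2 + 6 = 8 min.

8 min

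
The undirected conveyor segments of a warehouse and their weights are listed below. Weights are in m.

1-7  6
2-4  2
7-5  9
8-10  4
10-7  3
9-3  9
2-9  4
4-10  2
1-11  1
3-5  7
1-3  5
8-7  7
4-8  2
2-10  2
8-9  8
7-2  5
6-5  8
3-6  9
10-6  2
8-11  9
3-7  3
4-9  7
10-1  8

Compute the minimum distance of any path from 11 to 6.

11 m

Candidate routes:
11 → 1 → 10 → 6: 1+8+2 = 11
11 → 1 → 7 → 10 → 6: 1+6+3+2 = 12
Cheapest is 11 → 1 → 10 → 6 at 11 m.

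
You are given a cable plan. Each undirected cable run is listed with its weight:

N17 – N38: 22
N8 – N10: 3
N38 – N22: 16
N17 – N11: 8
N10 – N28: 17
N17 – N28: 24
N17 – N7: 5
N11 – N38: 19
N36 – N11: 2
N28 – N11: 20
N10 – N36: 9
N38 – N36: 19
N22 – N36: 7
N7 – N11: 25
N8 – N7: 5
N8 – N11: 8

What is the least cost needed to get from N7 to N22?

22

Settle nodes by increasing distance from N7:
N7: 0
N8: 5  (via N7)
N17: 5  (via N7)
N10: 8  (via N8)
N11: 13  (via N8)
N36: 15  (via N11)
N22: 22  (via N36)
Shortest route: N7 → N8 → N11 → N36 → N22 = 22.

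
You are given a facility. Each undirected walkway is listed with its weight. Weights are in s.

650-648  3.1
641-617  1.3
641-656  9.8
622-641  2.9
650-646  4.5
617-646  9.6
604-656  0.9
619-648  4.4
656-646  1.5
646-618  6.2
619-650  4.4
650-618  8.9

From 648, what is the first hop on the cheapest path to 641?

Enumerating some paths:
648–650–646–656–641: 3.1+4.5+1.5+9.8 = 18.9
648–619–650–646–617–641: 4.4+4.4+4.5+9.6+1.3 = 24.2
648–650–646–617–641: 3.1+4.5+9.6+1.3 = 18.5
Cheapest is 648–650–646–617–641 at 18.5 s.
So from 648 the first move is to 650.

650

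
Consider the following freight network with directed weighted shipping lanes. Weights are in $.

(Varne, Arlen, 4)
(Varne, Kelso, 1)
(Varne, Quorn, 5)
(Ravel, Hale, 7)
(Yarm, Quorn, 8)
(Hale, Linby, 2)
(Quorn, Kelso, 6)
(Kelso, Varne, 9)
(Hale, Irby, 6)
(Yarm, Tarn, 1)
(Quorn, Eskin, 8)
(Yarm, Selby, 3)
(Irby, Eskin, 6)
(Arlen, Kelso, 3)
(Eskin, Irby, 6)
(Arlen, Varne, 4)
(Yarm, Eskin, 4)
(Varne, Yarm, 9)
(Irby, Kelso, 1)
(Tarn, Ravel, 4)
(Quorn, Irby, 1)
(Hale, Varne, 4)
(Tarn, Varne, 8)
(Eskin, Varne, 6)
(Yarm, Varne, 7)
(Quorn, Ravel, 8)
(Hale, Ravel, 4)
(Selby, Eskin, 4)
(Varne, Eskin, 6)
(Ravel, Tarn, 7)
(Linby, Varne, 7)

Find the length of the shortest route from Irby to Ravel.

$23

Enumerating some paths:
Irby - Kelso - Varne - Yarm - Tarn - Ravel: 1+9+9+1+4 = 24
Irby - Kelso - Varne - Quorn - Ravel: 1+9+5+8 = 23
Cheapest is Irby - Kelso - Varne - Quorn - Ravel at $23.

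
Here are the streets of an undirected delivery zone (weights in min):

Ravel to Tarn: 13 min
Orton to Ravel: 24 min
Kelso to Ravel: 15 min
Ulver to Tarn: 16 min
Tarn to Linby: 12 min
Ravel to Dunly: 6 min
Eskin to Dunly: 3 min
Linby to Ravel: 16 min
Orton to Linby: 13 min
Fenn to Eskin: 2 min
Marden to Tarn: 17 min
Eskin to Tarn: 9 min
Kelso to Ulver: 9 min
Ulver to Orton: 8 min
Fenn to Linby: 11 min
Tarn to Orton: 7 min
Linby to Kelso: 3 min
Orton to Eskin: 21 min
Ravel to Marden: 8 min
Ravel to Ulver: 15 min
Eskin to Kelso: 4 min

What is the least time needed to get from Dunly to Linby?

10 min

Settle nodes by increasing distance from Dunly:
Dunly: 0
Eskin: 3  (via Dunly)
Fenn: 5  (via Eskin)
Ravel: 6  (via Dunly)
Kelso: 7  (via Eskin)
Linby: 10  (via Kelso)
Shortest route: Dunly–Eskin–Kelso–Linby = 10 min.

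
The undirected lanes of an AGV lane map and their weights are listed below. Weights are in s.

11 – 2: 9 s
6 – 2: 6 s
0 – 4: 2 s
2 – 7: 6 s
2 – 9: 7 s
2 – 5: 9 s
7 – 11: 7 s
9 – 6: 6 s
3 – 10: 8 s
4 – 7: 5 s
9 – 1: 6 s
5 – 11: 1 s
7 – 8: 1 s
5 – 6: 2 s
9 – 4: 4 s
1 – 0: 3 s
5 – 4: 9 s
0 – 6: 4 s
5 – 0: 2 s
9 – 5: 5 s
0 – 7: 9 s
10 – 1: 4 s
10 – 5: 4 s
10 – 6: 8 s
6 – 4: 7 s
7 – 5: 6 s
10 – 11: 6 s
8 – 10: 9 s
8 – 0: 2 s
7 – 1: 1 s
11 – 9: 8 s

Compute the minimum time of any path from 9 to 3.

17 s

Candidate routes:
9–1–10–3: 6+4+8 = 18
9–5–10–3: 5+4+8 = 17
The minimum is 17 s via 9–5–10–3.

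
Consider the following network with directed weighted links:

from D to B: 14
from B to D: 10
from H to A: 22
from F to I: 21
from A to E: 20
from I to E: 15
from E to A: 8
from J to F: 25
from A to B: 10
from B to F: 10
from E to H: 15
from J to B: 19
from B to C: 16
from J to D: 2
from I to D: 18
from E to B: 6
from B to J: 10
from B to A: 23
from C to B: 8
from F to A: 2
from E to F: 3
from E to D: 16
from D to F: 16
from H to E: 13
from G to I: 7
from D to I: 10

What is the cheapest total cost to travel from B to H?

Compare a few routes:
B - D - I - E - H: 10+10+15+15 = 50
B - F - A - E - H: 10+2+20+15 = 47
The minimum is 47 via B - F - A - E - H.

47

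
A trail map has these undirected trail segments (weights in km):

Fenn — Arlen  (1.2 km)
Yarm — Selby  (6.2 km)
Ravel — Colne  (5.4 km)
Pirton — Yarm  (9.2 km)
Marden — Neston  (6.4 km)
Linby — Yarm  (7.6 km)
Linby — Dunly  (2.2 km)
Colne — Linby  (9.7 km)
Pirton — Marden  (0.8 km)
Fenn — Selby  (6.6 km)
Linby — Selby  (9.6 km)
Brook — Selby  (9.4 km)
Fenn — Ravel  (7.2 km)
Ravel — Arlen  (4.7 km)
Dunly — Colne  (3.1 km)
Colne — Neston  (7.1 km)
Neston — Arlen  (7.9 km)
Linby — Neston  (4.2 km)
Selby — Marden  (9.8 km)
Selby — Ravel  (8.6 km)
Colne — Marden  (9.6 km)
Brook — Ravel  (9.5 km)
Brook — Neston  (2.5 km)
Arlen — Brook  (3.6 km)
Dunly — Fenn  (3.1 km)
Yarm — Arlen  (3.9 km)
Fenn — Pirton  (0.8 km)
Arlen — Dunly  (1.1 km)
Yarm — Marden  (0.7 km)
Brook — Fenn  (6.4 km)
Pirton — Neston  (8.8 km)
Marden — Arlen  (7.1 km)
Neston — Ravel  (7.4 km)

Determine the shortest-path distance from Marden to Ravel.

7.5 km

Settle nodes by increasing distance from Marden:
Marden: 0
Yarm: 0.7  (via Marden)
Pirton: 0.8  (via Marden)
Fenn: 1.6  (via Pirton)
Arlen: 2.8  (via Fenn)
Dunly: 3.9  (via Arlen)
Linby: 6.1  (via Dunly)
Brook: 6.4  (via Arlen)
Neston: 6.4  (via Marden)
Selby: 6.9  (via Yarm)
Colne: 7  (via Dunly)
Ravel: 7.5  (via Arlen)
Shortest route: Marden–Pirton–Fenn–Arlen–Ravel = 7.5 km.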